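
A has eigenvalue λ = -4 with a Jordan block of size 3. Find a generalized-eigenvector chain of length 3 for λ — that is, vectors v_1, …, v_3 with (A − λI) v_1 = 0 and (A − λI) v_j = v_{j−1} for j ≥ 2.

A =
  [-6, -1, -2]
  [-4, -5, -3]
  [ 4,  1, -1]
A Jordan chain for λ = -4 of length 3:
v_1 = (1, 2, -2)ᵀ
v_2 = (-1, -1, 1)ᵀ
v_3 = (0, 1, 0)ᵀ

Let N = A − (-4)·I. We want v_3 with N^3 v_3 = 0 but N^2 v_3 ≠ 0; then v_{j-1} := N · v_j for j = 3, …, 2.

Pick v_3 = (0, 1, 0)ᵀ.
Then v_2 = N · v_3 = (-1, -1, 1)ᵀ.
Then v_1 = N · v_2 = (1, 2, -2)ᵀ.

Sanity check: (A − (-4)·I) v_1 = (0, 0, 0)ᵀ = 0. ✓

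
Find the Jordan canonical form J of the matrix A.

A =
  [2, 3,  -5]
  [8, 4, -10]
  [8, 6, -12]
J_2(-2) ⊕ J_1(-2)

The characteristic polynomial is
  det(x·I − A) = x^3 + 6*x^2 + 12*x + 8 = (x + 2)^3

Eigenvalues and multiplicities (the geometric multiplicity of λ is n − rank(A − λI), which equals the number of Jordan blocks for λ):
  λ = -2: algebraic multiplicity = 3, geometric multiplicity = 2

Determining the block sizes for each eigenvalue:
  λ = -2: 2 blocks summing to 3 forces exactly one block of size 2 and the rest size 1 → block sizes [2, 1]

Assembling the blocks gives a Jordan form
J =
  [-2,  1,  0]
  [ 0, -2,  0]
  [ 0,  0, -2]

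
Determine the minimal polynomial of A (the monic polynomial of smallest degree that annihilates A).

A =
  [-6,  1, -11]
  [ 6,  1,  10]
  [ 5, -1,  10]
x^3 - 5*x^2 + 3*x + 9

The characteristic polynomial is χ_A(x) = (x - 3)^2*(x + 1), so the eigenvalues are known. The minimal polynomial is
  m_A(x) = Π_λ (x − λ)^{k_λ}
where k_λ is the size of the *largest* Jordan block for λ (equivalently, the smallest k with (A − λI)^k v = 0 for every generalised eigenvector v of λ).

  λ = -1: largest Jordan block has size 1, contributing (x + 1)
  λ = 3: largest Jordan block has size 2, contributing (x − 3)^2

So m_A(x) = (x - 3)^2*(x + 1) = x^3 - 5*x^2 + 3*x + 9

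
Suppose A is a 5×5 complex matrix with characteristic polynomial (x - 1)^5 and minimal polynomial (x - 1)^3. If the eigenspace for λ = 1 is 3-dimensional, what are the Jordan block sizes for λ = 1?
Block sizes for λ = 1: [3, 1, 1]

Step 1 — from the characteristic polynomial, algebraic multiplicity of λ = 1 is 5. From dim ker(A − (1)·I) = 3, there are exactly 3 Jordan blocks for λ = 1.
Step 2 — from the minimal polynomial, the factor (x − 1)^3 tells us the largest block for λ = 1 has size 3.
Step 3 — with total size 5, 3 blocks, and largest block 3, the block sizes (in nonincreasing order) are [3, 1, 1].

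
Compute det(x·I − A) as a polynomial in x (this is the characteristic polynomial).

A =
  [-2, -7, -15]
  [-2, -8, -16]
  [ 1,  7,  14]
x^3 - 4*x^2 - 11*x - 6

Expanding det(x·I − A) (e.g. by cofactor expansion or by noting that A is similar to its Jordan form J, which has the same characteristic polynomial as A) gives
  χ_A(x) = x^3 - 4*x^2 - 11*x - 6
which factors as (x - 6)*(x + 1)^2. The eigenvalues (with algebraic multiplicities) are λ = -1 with multiplicity 2, λ = 6 with multiplicity 1.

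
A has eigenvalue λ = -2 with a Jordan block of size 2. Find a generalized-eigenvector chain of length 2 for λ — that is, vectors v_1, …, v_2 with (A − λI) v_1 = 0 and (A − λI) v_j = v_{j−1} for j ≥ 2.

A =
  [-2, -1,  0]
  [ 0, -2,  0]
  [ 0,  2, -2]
A Jordan chain for λ = -2 of length 2:
v_1 = (-1, 0, 2)ᵀ
v_2 = (0, 1, 0)ᵀ

Let N = A − (-2)·I. We want v_2 with N^2 v_2 = 0 but N^1 v_2 ≠ 0; then v_{j-1} := N · v_j for j = 2, …, 2.

Pick v_2 = (0, 1, 0)ᵀ.
Then v_1 = N · v_2 = (-1, 0, 2)ᵀ.

Sanity check: (A − (-2)·I) v_1 = (0, 0, 0)ᵀ = 0. ✓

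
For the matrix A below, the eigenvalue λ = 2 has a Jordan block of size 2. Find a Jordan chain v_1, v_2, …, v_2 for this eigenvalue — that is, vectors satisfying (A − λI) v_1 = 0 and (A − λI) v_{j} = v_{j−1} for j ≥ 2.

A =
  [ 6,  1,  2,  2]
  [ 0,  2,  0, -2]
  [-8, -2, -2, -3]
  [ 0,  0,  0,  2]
A Jordan chain for λ = 2 of length 2:
v_1 = (4, 0, -8, 0)ᵀ
v_2 = (1, 0, 0, 0)ᵀ

Let N = A − (2)·I. We want v_2 with N^2 v_2 = 0 but N^1 v_2 ≠ 0; then v_{j-1} := N · v_j for j = 2, …, 2.

Pick v_2 = (1, 0, 0, 0)ᵀ.
Then v_1 = N · v_2 = (4, 0, -8, 0)ᵀ.

Sanity check: (A − (2)·I) v_1 = (0, 0, 0, 0)ᵀ = 0. ✓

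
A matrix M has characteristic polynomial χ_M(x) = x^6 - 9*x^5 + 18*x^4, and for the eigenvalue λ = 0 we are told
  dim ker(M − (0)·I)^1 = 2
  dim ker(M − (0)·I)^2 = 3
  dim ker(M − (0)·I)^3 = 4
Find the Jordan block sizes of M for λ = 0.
Block sizes for λ = 0: [3, 1]

From the dimensions of kernels of powers, the number of Jordan blocks of size at least j is d_j − d_{j−1} where d_j = dim ker(N^j) (with d_0 = 0). Computing the differences gives [2, 1, 1].
The number of blocks of size exactly k is (#blocks of size ≥ k) − (#blocks of size ≥ k + 1), so the partition is: 1 block(s) of size 1, 1 block(s) of size 3.
In nonincreasing order the block sizes are [3, 1].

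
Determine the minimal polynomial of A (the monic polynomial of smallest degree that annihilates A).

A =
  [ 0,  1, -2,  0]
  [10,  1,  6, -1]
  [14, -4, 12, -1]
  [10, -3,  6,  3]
x^3 - 12*x^2 + 48*x - 64

The characteristic polynomial is χ_A(x) = (x - 4)^4, so the eigenvalues are known. The minimal polynomial is
  m_A(x) = Π_λ (x − λ)^{k_λ}
where k_λ is the size of the *largest* Jordan block for λ (equivalently, the smallest k with (A − λI)^k v = 0 for every generalised eigenvector v of λ).

  λ = 4: largest Jordan block has size 3, contributing (x − 4)^3

So m_A(x) = (x - 4)^3 = x^3 - 12*x^2 + 48*x - 64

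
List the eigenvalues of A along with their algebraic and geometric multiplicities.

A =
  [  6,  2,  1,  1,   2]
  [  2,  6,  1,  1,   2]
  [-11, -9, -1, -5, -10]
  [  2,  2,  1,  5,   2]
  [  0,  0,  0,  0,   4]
λ = 4: alg = 5, geom = 3

Step 1 — factor the characteristic polynomial to read off the algebraic multiplicities:
  χ_A(x) = (x - 4)^5

Step 2 — compute geometric multiplicities via the rank-nullity identity g(λ) = n − rank(A − λI):
  rank(A − (4)·I) = 2, so dim ker(A − (4)·I) = n − 2 = 3

Summary:
  λ = 4: algebraic multiplicity = 5, geometric multiplicity = 3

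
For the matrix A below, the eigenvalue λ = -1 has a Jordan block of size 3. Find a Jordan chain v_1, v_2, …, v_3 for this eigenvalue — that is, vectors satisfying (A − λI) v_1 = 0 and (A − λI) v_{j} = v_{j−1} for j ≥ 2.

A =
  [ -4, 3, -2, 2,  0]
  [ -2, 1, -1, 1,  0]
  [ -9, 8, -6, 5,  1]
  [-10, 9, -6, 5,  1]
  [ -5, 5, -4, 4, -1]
A Jordan chain for λ = -1 of length 3:
v_1 = (1, 1, 1, 1, 1)ᵀ
v_2 = (-3, -2, -9, -10, -5)ᵀ
v_3 = (1, 0, 0, 0, 0)ᵀ

Let N = A − (-1)·I. We want v_3 with N^3 v_3 = 0 but N^2 v_3 ≠ 0; then v_{j-1} := N · v_j for j = 3, …, 2.

Pick v_3 = (1, 0, 0, 0, 0)ᵀ.
Then v_2 = N · v_3 = (-3, -2, -9, -10, -5)ᵀ.
Then v_1 = N · v_2 = (1, 1, 1, 1, 1)ᵀ.

Sanity check: (A − (-1)·I) v_1 = (0, 0, 0, 0, 0)ᵀ = 0. ✓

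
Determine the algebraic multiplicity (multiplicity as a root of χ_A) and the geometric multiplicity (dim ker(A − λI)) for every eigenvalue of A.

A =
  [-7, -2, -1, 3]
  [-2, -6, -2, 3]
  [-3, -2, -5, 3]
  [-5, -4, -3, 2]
λ = -4: alg = 4, geom = 2

Step 1 — factor the characteristic polynomial to read off the algebraic multiplicities:
  χ_A(x) = (x + 4)^4

Step 2 — compute geometric multiplicities via the rank-nullity identity g(λ) = n − rank(A − λI):
  rank(A − (-4)·I) = 2, so dim ker(A − (-4)·I) = n − 2 = 2

Summary:
  λ = -4: algebraic multiplicity = 4, geometric multiplicity = 2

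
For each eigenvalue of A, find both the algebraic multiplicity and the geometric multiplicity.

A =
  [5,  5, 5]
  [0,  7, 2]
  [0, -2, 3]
λ = 5: alg = 3, geom = 2

Step 1 — factor the characteristic polynomial to read off the algebraic multiplicities:
  χ_A(x) = (x - 5)^3

Step 2 — compute geometric multiplicities via the rank-nullity identity g(λ) = n − rank(A − λI):
  rank(A − (5)·I) = 1, so dim ker(A − (5)·I) = n − 1 = 2

Summary:
  λ = 5: algebraic multiplicity = 3, geometric multiplicity = 2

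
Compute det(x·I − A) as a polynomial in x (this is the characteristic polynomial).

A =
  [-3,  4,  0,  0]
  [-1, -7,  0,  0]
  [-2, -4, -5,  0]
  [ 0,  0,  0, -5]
x^4 + 20*x^3 + 150*x^2 + 500*x + 625

Expanding det(x·I − A) (e.g. by cofactor expansion or by noting that A is similar to its Jordan form J, which has the same characteristic polynomial as A) gives
  χ_A(x) = x^4 + 20*x^3 + 150*x^2 + 500*x + 625
which factors as (x + 5)^4. The eigenvalues (with algebraic multiplicities) are λ = -5 with multiplicity 4.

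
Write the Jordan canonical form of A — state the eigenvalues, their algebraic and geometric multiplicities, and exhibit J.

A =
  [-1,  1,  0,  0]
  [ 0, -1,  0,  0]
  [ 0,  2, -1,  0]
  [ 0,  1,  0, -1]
J_2(-1) ⊕ J_1(-1) ⊕ J_1(-1)

The characteristic polynomial is
  det(x·I − A) = x^4 + 4*x^3 + 6*x^2 + 4*x + 1 = (x + 1)^4

Eigenvalues and multiplicities (the geometric multiplicity of λ is n − rank(A − λI), which equals the number of Jordan blocks for λ):
  λ = -1: algebraic multiplicity = 4, geometric multiplicity = 3

Determining the block sizes for each eigenvalue:
  λ = -1: 3 blocks summing to 4 forces exactly one block of size 2 and the rest size 1 → block sizes [2, 1, 1]

Assembling the blocks gives a Jordan form
J =
  [-1,  1,  0,  0]
  [ 0, -1,  0,  0]
  [ 0,  0, -1,  0]
  [ 0,  0,  0, -1]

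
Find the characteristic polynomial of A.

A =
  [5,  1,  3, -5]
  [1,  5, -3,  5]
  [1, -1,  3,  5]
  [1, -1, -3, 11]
x^4 - 24*x^3 + 216*x^2 - 864*x + 1296

Expanding det(x·I − A) (e.g. by cofactor expansion or by noting that A is similar to its Jordan form J, which has the same characteristic polynomial as A) gives
  χ_A(x) = x^4 - 24*x^3 + 216*x^2 - 864*x + 1296
which factors as (x - 6)^4. The eigenvalues (with algebraic multiplicities) are λ = 6 with multiplicity 4.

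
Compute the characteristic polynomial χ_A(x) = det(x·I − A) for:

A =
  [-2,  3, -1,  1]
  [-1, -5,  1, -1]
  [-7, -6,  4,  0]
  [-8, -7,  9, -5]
x^4 + 8*x^3 - 128*x - 256

Expanding det(x·I − A) (e.g. by cofactor expansion or by noting that A is similar to its Jordan form J, which has the same characteristic polynomial as A) gives
  χ_A(x) = x^4 + 8*x^3 - 128*x - 256
which factors as (x - 4)*(x + 4)^3. The eigenvalues (with algebraic multiplicities) are λ = -4 with multiplicity 3, λ = 4 with multiplicity 1.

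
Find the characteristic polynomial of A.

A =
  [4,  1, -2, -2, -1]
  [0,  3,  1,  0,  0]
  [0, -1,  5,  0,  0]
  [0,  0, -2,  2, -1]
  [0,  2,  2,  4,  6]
x^5 - 20*x^4 + 160*x^3 - 640*x^2 + 1280*x - 1024

Expanding det(x·I − A) (e.g. by cofactor expansion or by noting that A is similar to its Jordan form J, which has the same characteristic polynomial as A) gives
  χ_A(x) = x^5 - 20*x^4 + 160*x^3 - 640*x^2 + 1280*x - 1024
which factors as (x - 4)^5. The eigenvalues (with algebraic multiplicities) are λ = 4 with multiplicity 5.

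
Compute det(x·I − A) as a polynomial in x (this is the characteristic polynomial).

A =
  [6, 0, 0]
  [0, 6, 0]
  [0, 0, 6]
x^3 - 18*x^2 + 108*x - 216

Expanding det(x·I − A) (e.g. by cofactor expansion or by noting that A is similar to its Jordan form J, which has the same characteristic polynomial as A) gives
  χ_A(x) = x^3 - 18*x^2 + 108*x - 216
which factors as (x - 6)^3. The eigenvalues (with algebraic multiplicities) are λ = 6 with multiplicity 3.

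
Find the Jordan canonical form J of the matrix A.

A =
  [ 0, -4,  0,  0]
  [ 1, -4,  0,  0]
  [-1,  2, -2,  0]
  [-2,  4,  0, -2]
J_2(-2) ⊕ J_1(-2) ⊕ J_1(-2)

The characteristic polynomial is
  det(x·I − A) = x^4 + 8*x^3 + 24*x^2 + 32*x + 16 = (x + 2)^4

Eigenvalues and multiplicities (the geometric multiplicity of λ is n − rank(A − λI), which equals the number of Jordan blocks for λ):
  λ = -2: algebraic multiplicity = 4, geometric multiplicity = 3

Determining the block sizes for each eigenvalue:
  λ = -2: 3 blocks summing to 4 forces exactly one block of size 2 and the rest size 1 → block sizes [2, 1, 1]

Assembling the blocks gives a Jordan form
J =
  [-2,  1,  0,  0]
  [ 0, -2,  0,  0]
  [ 0,  0, -2,  0]
  [ 0,  0,  0, -2]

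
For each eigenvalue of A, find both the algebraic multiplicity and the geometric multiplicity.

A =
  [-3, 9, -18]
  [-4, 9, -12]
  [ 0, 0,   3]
λ = 3: alg = 3, geom = 2

Step 1 — factor the characteristic polynomial to read off the algebraic multiplicities:
  χ_A(x) = (x - 3)^3

Step 2 — compute geometric multiplicities via the rank-nullity identity g(λ) = n − rank(A − λI):
  rank(A − (3)·I) = 1, so dim ker(A − (3)·I) = n − 1 = 2

Summary:
  λ = 3: algebraic multiplicity = 3, geometric multiplicity = 2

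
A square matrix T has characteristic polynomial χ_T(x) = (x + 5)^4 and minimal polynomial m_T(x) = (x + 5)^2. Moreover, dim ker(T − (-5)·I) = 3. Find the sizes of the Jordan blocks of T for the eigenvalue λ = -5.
Block sizes for λ = -5: [2, 1, 1]

Step 1 — from the characteristic polynomial, algebraic multiplicity of λ = -5 is 4. From dim ker(T − (-5)·I) = 3, there are exactly 3 Jordan blocks for λ = -5.
Step 2 — from the minimal polynomial, the factor (x + 5)^2 tells us the largest block for λ = -5 has size 2.
Step 3 — with total size 4, 3 blocks, and largest block 2, the block sizes (in nonincreasing order) are [2, 1, 1].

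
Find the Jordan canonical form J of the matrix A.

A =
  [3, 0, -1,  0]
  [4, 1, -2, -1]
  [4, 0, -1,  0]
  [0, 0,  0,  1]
J_2(1) ⊕ J_2(1)

The characteristic polynomial is
  det(x·I − A) = x^4 - 4*x^3 + 6*x^2 - 4*x + 1 = (x - 1)^4

Eigenvalues and multiplicities (the geometric multiplicity of λ is n − rank(A − λI), which equals the number of Jordan blocks for λ):
  λ = 1: algebraic multiplicity = 4, geometric multiplicity = 2

Determining the block sizes for each eigenvalue:
  λ = 1: with am = 4 and gm = 2, the partition is not yet determined (e.g. several partitions of 4 into 2 parts exist). Let N = A − (1)·I. Computing rank(N^1) = 2, rank(N^2) = 0; the number of blocks of size ≥ j is rank(N^{j−1}) − rank(N^j), giving [2, 2]. So we have 2 block(s) of size 2 → block sizes [2, 2]

Assembling the blocks gives a Jordan form
J =
  [1, 1, 0, 0]
  [0, 1, 0, 0]
  [0, 0, 1, 1]
  [0, 0, 0, 1]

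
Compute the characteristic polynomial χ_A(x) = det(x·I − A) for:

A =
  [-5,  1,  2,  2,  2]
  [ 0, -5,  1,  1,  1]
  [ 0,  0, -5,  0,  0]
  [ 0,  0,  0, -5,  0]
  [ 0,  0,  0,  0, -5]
x^5 + 25*x^4 + 250*x^3 + 1250*x^2 + 3125*x + 3125

Expanding det(x·I − A) (e.g. by cofactor expansion or by noting that A is similar to its Jordan form J, which has the same characteristic polynomial as A) gives
  χ_A(x) = x^5 + 25*x^4 + 250*x^3 + 1250*x^2 + 3125*x + 3125
which factors as (x + 5)^5. The eigenvalues (with algebraic multiplicities) are λ = -5 with multiplicity 5.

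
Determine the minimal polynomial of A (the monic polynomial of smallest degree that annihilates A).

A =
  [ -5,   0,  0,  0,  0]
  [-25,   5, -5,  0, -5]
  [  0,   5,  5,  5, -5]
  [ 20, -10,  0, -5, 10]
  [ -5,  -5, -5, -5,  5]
x^3 - 25*x

The characteristic polynomial is χ_A(x) = x^2*(x - 5)^2*(x + 5), so the eigenvalues are known. The minimal polynomial is
  m_A(x) = Π_λ (x − λ)^{k_λ}
where k_λ is the size of the *largest* Jordan block for λ (equivalently, the smallest k with (A − λI)^k v = 0 for every generalised eigenvector v of λ).

  λ = -5: largest Jordan block has size 1, contributing (x + 5)
  λ = 0: largest Jordan block has size 1, contributing (x − 0)
  λ = 5: largest Jordan block has size 1, contributing (x − 5)

So m_A(x) = x*(x - 5)*(x + 5) = x^3 - 25*x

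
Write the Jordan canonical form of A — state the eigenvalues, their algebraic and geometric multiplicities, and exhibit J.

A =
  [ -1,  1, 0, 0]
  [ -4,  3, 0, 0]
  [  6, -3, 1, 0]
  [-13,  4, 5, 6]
J_2(1) ⊕ J_1(1) ⊕ J_1(6)

The characteristic polynomial is
  det(x·I − A) = x^4 - 9*x^3 + 21*x^2 - 19*x + 6 = (x - 6)*(x - 1)^3

Eigenvalues and multiplicities (the geometric multiplicity of λ is n − rank(A − λI), which equals the number of Jordan blocks for λ):
  λ = 1: algebraic multiplicity = 3, geometric multiplicity = 2
  λ = 6: algebraic multiplicity = 1, geometric multiplicity = 1

Determining the block sizes for each eigenvalue:
  λ = 1: 2 blocks summing to 3 forces exactly one block of size 2 and the rest size 1 → block sizes [2, 1]
  λ = 6: one block (gm = 1), so the single block has size am = 1 → block sizes [1]

Assembling the blocks gives a Jordan form
J =
  [1, 1, 0, 0]
  [0, 1, 0, 0]
  [0, 0, 1, 0]
  [0, 0, 0, 6]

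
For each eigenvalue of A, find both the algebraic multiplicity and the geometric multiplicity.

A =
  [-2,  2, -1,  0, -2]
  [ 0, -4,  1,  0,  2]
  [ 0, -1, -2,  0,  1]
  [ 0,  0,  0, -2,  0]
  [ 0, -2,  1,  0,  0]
λ = -2: alg = 5, geom = 3

Step 1 — factor the characteristic polynomial to read off the algebraic multiplicities:
  χ_A(x) = (x + 2)^5

Step 2 — compute geometric multiplicities via the rank-nullity identity g(λ) = n − rank(A − λI):
  rank(A − (-2)·I) = 2, so dim ker(A − (-2)·I) = n − 2 = 3

Summary:
  λ = -2: algebraic multiplicity = 5, geometric multiplicity = 3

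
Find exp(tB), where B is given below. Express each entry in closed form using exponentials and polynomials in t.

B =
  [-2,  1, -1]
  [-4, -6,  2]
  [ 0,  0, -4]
e^{tB} =
  [2*t*exp(-4*t) + exp(-4*t), t*exp(-4*t), -t*exp(-4*t)]
  [-4*t*exp(-4*t), -2*t*exp(-4*t) + exp(-4*t), 2*t*exp(-4*t)]
  [0, 0, exp(-4*t)]

Strategy: write B = P · J · P⁻¹ where J is a Jordan canonical form, so e^{tB} = P · e^{tJ} · P⁻¹, and e^{tJ} can be computed block-by-block.

B has Jordan form
J =
  [-4,  1,  0]
  [ 0, -4,  0]
  [ 0,  0, -4]
(up to reordering of blocks).

Per-block formulas:
  For a 2×2 Jordan block J_2(-4): exp(t · J_2(-4)) = e^(-4t)·(I + t·N), where N is the 2×2 nilpotent shift.
  For a 1×1 block at λ = -4: exp(t · [-4]) = [e^(-4t)].

After assembling e^{tJ} and conjugating by P, we get:

e^{tB} =
  [2*t*exp(-4*t) + exp(-4*t), t*exp(-4*t), -t*exp(-4*t)]
  [-4*t*exp(-4*t), -2*t*exp(-4*t) + exp(-4*t), 2*t*exp(-4*t)]
  [0, 0, exp(-4*t)]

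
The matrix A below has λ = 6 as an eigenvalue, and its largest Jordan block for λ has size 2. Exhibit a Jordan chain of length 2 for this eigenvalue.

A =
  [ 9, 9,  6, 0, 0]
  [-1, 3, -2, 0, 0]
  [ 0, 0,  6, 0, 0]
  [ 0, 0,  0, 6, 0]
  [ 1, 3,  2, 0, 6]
A Jordan chain for λ = 6 of length 2:
v_1 = (3, -1, 0, 0, 1)ᵀ
v_2 = (1, 0, 0, 0, 0)ᵀ

Let N = A − (6)·I. We want v_2 with N^2 v_2 = 0 but N^1 v_2 ≠ 0; then v_{j-1} := N · v_j for j = 2, …, 2.

Pick v_2 = (1, 0, 0, 0, 0)ᵀ.
Then v_1 = N · v_2 = (3, -1, 0, 0, 1)ᵀ.

Sanity check: (A − (6)·I) v_1 = (0, 0, 0, 0, 0)ᵀ = 0. ✓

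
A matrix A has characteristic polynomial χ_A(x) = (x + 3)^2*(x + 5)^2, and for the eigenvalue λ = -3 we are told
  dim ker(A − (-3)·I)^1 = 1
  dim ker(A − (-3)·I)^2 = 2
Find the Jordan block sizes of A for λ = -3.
Block sizes for λ = -3: [2]

From the dimensions of kernels of powers, the number of Jordan blocks of size at least j is d_j − d_{j−1} where d_j = dim ker(N^j) (with d_0 = 0). Computing the differences gives [1, 1].
The number of blocks of size exactly k is (#blocks of size ≥ k) − (#blocks of size ≥ k + 1), so the partition is: 1 block(s) of size 2.
In nonincreasing order the block sizes are [2].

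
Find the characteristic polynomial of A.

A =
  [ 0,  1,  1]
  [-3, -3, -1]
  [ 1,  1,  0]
x^3 + 3*x^2 + 3*x + 1

Expanding det(x·I − A) (e.g. by cofactor expansion or by noting that A is similar to its Jordan form J, which has the same characteristic polynomial as A) gives
  χ_A(x) = x^3 + 3*x^2 + 3*x + 1
which factors as (x + 1)^3. The eigenvalues (with algebraic multiplicities) are λ = -1 with multiplicity 3.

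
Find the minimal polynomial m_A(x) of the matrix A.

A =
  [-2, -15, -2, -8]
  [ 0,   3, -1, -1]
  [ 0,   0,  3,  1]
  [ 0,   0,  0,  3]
x^4 - 7*x^3 + 9*x^2 + 27*x - 54

The characteristic polynomial is χ_A(x) = (x - 3)^3*(x + 2), so the eigenvalues are known. The minimal polynomial is
  m_A(x) = Π_λ (x − λ)^{k_λ}
where k_λ is the size of the *largest* Jordan block for λ (equivalently, the smallest k with (A − λI)^k v = 0 for every generalised eigenvector v of λ).

  λ = -2: largest Jordan block has size 1, contributing (x + 2)
  λ = 3: largest Jordan block has size 3, contributing (x − 3)^3

So m_A(x) = (x - 3)^3*(x + 2) = x^4 - 7*x^3 + 9*x^2 + 27*x - 54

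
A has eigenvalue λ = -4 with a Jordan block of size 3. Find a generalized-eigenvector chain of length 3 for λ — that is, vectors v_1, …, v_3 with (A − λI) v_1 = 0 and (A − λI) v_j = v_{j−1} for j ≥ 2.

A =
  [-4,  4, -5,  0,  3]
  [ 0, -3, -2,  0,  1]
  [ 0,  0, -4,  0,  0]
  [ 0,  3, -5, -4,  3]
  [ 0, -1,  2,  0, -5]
A Jordan chain for λ = -4 of length 3:
v_1 = (1, 0, 0, 0, 0)ᵀ
v_2 = (4, 1, 0, 3, -1)ᵀ
v_3 = (0, 1, 0, 0, 0)ᵀ

Let N = A − (-4)·I. We want v_3 with N^3 v_3 = 0 but N^2 v_3 ≠ 0; then v_{j-1} := N · v_j for j = 3, …, 2.

Pick v_3 = (0, 1, 0, 0, 0)ᵀ.
Then v_2 = N · v_3 = (4, 1, 0, 3, -1)ᵀ.
Then v_1 = N · v_2 = (1, 0, 0, 0, 0)ᵀ.

Sanity check: (A − (-4)·I) v_1 = (0, 0, 0, 0, 0)ᵀ = 0. ✓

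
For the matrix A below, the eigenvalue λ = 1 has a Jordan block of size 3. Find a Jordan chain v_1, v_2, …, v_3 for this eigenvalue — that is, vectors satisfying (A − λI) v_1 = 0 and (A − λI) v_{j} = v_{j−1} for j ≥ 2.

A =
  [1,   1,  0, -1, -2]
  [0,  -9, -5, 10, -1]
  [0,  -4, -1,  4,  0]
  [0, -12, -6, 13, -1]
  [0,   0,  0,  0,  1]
A Jordan chain for λ = 1 of length 3:
v_1 = (2, 0, 0, 0, 0)ᵀ
v_2 = (1, -10, -4, -12, 0)ᵀ
v_3 = (0, 1, 0, 0, 0)ᵀ

Let N = A − (1)·I. We want v_3 with N^3 v_3 = 0 but N^2 v_3 ≠ 0; then v_{j-1} := N · v_j for j = 3, …, 2.

Pick v_3 = (0, 1, 0, 0, 0)ᵀ.
Then v_2 = N · v_3 = (1, -10, -4, -12, 0)ᵀ.
Then v_1 = N · v_2 = (2, 0, 0, 0, 0)ᵀ.

Sanity check: (A − (1)·I) v_1 = (0, 0, 0, 0, 0)ᵀ = 0. ✓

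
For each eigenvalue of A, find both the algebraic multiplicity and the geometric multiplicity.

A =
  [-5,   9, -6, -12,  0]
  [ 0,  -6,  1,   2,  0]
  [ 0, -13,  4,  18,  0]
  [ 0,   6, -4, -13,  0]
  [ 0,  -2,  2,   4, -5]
λ = -5: alg = 5, geom = 3

Step 1 — factor the characteristic polynomial to read off the algebraic multiplicities:
  χ_A(x) = (x + 5)^5

Step 2 — compute geometric multiplicities via the rank-nullity identity g(λ) = n − rank(A − λI):
  rank(A − (-5)·I) = 2, so dim ker(A − (-5)·I) = n − 2 = 3

Summary:
  λ = -5: algebraic multiplicity = 5, geometric multiplicity = 3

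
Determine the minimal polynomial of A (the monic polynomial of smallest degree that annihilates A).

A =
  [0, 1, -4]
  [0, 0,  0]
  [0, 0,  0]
x^2

The characteristic polynomial is χ_A(x) = x^3, so the eigenvalues are known. The minimal polynomial is
  m_A(x) = Π_λ (x − λ)^{k_λ}
where k_λ is the size of the *largest* Jordan block for λ (equivalently, the smallest k with (A − λI)^k v = 0 for every generalised eigenvector v of λ).

  λ = 0: largest Jordan block has size 2, contributing (x − 0)^2

So m_A(x) = x^2 = x^2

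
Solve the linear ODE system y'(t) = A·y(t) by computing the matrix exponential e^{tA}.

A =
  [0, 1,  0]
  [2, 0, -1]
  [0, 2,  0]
e^{tA} =
  [t^2 + 1, t, -t^2/2]
  [2*t, 1, -t]
  [2*t^2, 2*t, 1 - t^2]

Strategy: write A = P · J · P⁻¹ where J is a Jordan canonical form, so e^{tA} = P · e^{tJ} · P⁻¹, and e^{tJ} can be computed block-by-block.

A has Jordan form
J =
  [0, 1, 0]
  [0, 0, 1]
  [0, 0, 0]
(up to reordering of blocks).

Per-block formulas:
  For a 3×3 Jordan block J_3(0): exp(t · J_3(0)) = e^(0t)·(I + t·N + (t^2/2)·N^2), where N is the 3×3 nilpotent shift.

After assembling e^{tJ} and conjugating by P, we get:

e^{tA} =
  [t^2 + 1, t, -t^2/2]
  [2*t, 1, -t]
  [2*t^2, 2*t, 1 - t^2]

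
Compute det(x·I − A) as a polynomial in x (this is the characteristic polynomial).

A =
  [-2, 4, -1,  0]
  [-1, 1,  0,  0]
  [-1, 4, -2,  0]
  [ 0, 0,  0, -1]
x^4 + 4*x^3 + 6*x^2 + 4*x + 1

Expanding det(x·I − A) (e.g. by cofactor expansion or by noting that A is similar to its Jordan form J, which has the same characteristic polynomial as A) gives
  χ_A(x) = x^4 + 4*x^3 + 6*x^2 + 4*x + 1
which factors as (x + 1)^4. The eigenvalues (with algebraic multiplicities) are λ = -1 with multiplicity 4.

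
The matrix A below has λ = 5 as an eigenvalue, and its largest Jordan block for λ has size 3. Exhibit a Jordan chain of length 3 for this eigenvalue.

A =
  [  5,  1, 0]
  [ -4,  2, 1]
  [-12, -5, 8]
A Jordan chain for λ = 5 of length 3:
v_1 = (-4, 0, -16)ᵀ
v_2 = (0, -4, -12)ᵀ
v_3 = (1, 0, 0)ᵀ

Let N = A − (5)·I. We want v_3 with N^3 v_3 = 0 but N^2 v_3 ≠ 0; then v_{j-1} := N · v_j for j = 3, …, 2.

Pick v_3 = (1, 0, 0)ᵀ.
Then v_2 = N · v_3 = (0, -4, -12)ᵀ.
Then v_1 = N · v_2 = (-4, 0, -16)ᵀ.

Sanity check: (A − (5)·I) v_1 = (0, 0, 0)ᵀ = 0. ✓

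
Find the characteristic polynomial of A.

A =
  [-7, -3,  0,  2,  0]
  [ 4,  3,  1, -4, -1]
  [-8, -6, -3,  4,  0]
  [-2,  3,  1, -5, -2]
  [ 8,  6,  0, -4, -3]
x^5 + 15*x^4 + 90*x^3 + 270*x^2 + 405*x + 243

Expanding det(x·I − A) (e.g. by cofactor expansion or by noting that A is similar to its Jordan form J, which has the same characteristic polynomial as A) gives
  χ_A(x) = x^5 + 15*x^4 + 90*x^3 + 270*x^2 + 405*x + 243
which factors as (x + 3)^5. The eigenvalues (with algebraic multiplicities) are λ = -3 with multiplicity 5.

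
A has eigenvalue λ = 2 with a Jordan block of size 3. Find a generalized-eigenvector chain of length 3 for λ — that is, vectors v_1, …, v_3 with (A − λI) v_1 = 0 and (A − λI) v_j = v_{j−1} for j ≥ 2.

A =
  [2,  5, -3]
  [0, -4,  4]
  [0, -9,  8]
A Jordan chain for λ = 2 of length 3:
v_1 = (-3, 0, 0)ᵀ
v_2 = (5, -6, -9)ᵀ
v_3 = (0, 1, 0)ᵀ

Let N = A − (2)·I. We want v_3 with N^3 v_3 = 0 but N^2 v_3 ≠ 0; then v_{j-1} := N · v_j for j = 3, …, 2.

Pick v_3 = (0, 1, 0)ᵀ.
Then v_2 = N · v_3 = (5, -6, -9)ᵀ.
Then v_1 = N · v_2 = (-3, 0, 0)ᵀ.

Sanity check: (A − (2)·I) v_1 = (0, 0, 0)ᵀ = 0. ✓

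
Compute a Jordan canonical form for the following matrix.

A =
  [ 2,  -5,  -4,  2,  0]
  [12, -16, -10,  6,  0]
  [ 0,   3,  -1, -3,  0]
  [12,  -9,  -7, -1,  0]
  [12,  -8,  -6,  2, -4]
J_2(-4) ⊕ J_2(-4) ⊕ J_1(-4)

The characteristic polynomial is
  det(x·I − A) = x^5 + 20*x^4 + 160*x^3 + 640*x^2 + 1280*x + 1024 = (x + 4)^5

Eigenvalues and multiplicities (the geometric multiplicity of λ is n − rank(A − λI), which equals the number of Jordan blocks for λ):
  λ = -4: algebraic multiplicity = 5, geometric multiplicity = 3

Determining the block sizes for each eigenvalue:
  λ = -4: with am = 5 and gm = 3, the partition is not yet determined (e.g. several partitions of 5 into 3 parts exist). Let N = A − (-4)·I. Computing rank(N^1) = 2, rank(N^2) = 0; the number of blocks of size ≥ j is rank(N^{j−1}) − rank(N^j), giving [3, 2]. So we have 2 block(s) of size 2, 1 block(s) of size 1 → block sizes [2, 2, 1]

Assembling the blocks gives a Jordan form
J =
  [-4,  1,  0,  0,  0]
  [ 0, -4,  0,  0,  0]
  [ 0,  0, -4,  1,  0]
  [ 0,  0,  0, -4,  0]
  [ 0,  0,  0,  0, -4]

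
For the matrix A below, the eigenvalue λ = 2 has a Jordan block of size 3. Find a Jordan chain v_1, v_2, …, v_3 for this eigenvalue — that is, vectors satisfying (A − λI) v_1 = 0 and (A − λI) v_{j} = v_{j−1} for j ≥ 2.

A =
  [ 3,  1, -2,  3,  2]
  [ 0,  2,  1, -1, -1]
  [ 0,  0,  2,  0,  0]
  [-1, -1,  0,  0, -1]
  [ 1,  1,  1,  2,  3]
A Jordan chain for λ = 2 of length 3:
v_1 = (1, -1, 0, 0, 0)ᵀ
v_2 = (-2, 1, 0, 0, 1)ᵀ
v_3 = (0, 0, 1, 0, 0)ᵀ

Let N = A − (2)·I. We want v_3 with N^3 v_3 = 0 but N^2 v_3 ≠ 0; then v_{j-1} := N · v_j for j = 3, …, 2.

Pick v_3 = (0, 0, 1, 0, 0)ᵀ.
Then v_2 = N · v_3 = (-2, 1, 0, 0, 1)ᵀ.
Then v_1 = N · v_2 = (1, -1, 0, 0, 0)ᵀ.

Sanity check: (A − (2)·I) v_1 = (0, 0, 0, 0, 0)ᵀ = 0. ✓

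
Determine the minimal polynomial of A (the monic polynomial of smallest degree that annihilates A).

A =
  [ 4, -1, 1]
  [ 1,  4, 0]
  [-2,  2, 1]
x^3 - 9*x^2 + 27*x - 27

The characteristic polynomial is χ_A(x) = (x - 3)^3, so the eigenvalues are known. The minimal polynomial is
  m_A(x) = Π_λ (x − λ)^{k_λ}
where k_λ is the size of the *largest* Jordan block for λ (equivalently, the smallest k with (A − λI)^k v = 0 for every generalised eigenvector v of λ).

  λ = 3: largest Jordan block has size 3, contributing (x − 3)^3

So m_A(x) = (x - 3)^3 = x^3 - 9*x^2 + 27*x - 27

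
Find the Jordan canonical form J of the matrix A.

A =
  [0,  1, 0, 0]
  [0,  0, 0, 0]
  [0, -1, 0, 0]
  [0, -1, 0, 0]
J_2(0) ⊕ J_1(0) ⊕ J_1(0)

The characteristic polynomial is
  det(x·I − A) = x^4

Eigenvalues and multiplicities (the geometric multiplicity of λ is n − rank(A − λI), which equals the number of Jordan blocks for λ):
  λ = 0: algebraic multiplicity = 4, geometric multiplicity = 3

Determining the block sizes for each eigenvalue:
  λ = 0: 3 blocks summing to 4 forces exactly one block of size 2 and the rest size 1 → block sizes [2, 1, 1]

Assembling the blocks gives a Jordan form
J =
  [0, 1, 0, 0]
  [0, 0, 0, 0]
  [0, 0, 0, 0]
  [0, 0, 0, 0]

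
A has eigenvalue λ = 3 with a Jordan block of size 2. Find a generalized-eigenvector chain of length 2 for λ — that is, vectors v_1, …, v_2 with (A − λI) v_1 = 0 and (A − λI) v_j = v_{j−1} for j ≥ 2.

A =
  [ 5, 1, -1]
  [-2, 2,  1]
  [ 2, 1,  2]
A Jordan chain for λ = 3 of length 2:
v_1 = (2, -2, 2)ᵀ
v_2 = (1, 0, 0)ᵀ

Let N = A − (3)·I. We want v_2 with N^2 v_2 = 0 but N^1 v_2 ≠ 0; then v_{j-1} := N · v_j for j = 2, …, 2.

Pick v_2 = (1, 0, 0)ᵀ.
Then v_1 = N · v_2 = (2, -2, 2)ᵀ.

Sanity check: (A − (3)·I) v_1 = (0, 0, 0)ᵀ = 0. ✓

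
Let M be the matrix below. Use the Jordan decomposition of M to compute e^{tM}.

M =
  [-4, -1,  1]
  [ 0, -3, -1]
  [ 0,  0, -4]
e^{tM} =
  [exp(-4*t), -exp(-3*t) + exp(-4*t), exp(-3*t) - exp(-4*t)]
  [0, exp(-3*t), -exp(-3*t) + exp(-4*t)]
  [0, 0, exp(-4*t)]

Strategy: write M = P · J · P⁻¹ where J is a Jordan canonical form, so e^{tM} = P · e^{tJ} · P⁻¹, and e^{tJ} can be computed block-by-block.

M has Jordan form
J =
  [-4,  0,  0]
  [ 0, -4,  0]
  [ 0,  0, -3]
(up to reordering of blocks).

Per-block formulas:
  For a 1×1 block at λ = -4: exp(t · [-4]) = [e^(-4t)].
  For a 1×1 block at λ = -3: exp(t · [-3]) = [e^(-3t)].

After assembling e^{tJ} and conjugating by P, we get:

e^{tM} =
  [exp(-4*t), -exp(-3*t) + exp(-4*t), exp(-3*t) - exp(-4*t)]
  [0, exp(-3*t), -exp(-3*t) + exp(-4*t)]
  [0, 0, exp(-4*t)]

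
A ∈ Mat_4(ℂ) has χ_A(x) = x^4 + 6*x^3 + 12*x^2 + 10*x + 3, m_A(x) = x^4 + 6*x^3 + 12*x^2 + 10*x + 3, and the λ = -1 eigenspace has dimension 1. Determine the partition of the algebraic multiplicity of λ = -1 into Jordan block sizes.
Block sizes for λ = -1: [3]

Step 1 — from the characteristic polynomial, algebraic multiplicity of λ = -1 is 3. From dim ker(A − (-1)·I) = 1, there are exactly 1 Jordan blocks for λ = -1.
Step 2 — from the minimal polynomial, the factor (x + 1)^3 tells us the largest block for λ = -1 has size 3.
Step 3 — with total size 3, 1 blocks, and largest block 3, the block sizes (in nonincreasing order) are [3].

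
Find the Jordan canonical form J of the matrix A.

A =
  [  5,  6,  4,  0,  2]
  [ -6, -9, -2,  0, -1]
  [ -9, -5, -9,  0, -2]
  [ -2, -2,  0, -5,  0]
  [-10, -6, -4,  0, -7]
J_3(-5) ⊕ J_1(-5) ⊕ J_1(-5)

The characteristic polynomial is
  det(x·I − A) = x^5 + 25*x^4 + 250*x^3 + 1250*x^2 + 3125*x + 3125 = (x + 5)^5

Eigenvalues and multiplicities (the geometric multiplicity of λ is n − rank(A − λI), which equals the number of Jordan blocks for λ):
  λ = -5: algebraic multiplicity = 5, geometric multiplicity = 3

Determining the block sizes for each eigenvalue:
  λ = -5: with am = 5 and gm = 3, the partition is not yet determined (e.g. several partitions of 5 into 3 parts exist). Let N = A − (-5)·I. Computing rank(N^1) = 2, rank(N^2) = 1, rank(N^3) = 0; the number of blocks of size ≥ j is rank(N^{j−1}) − rank(N^j), giving [3, 1, 1]. So we have 1 block(s) of size 3, 2 block(s) of size 1 → block sizes [3, 1, 1]

Assembling the blocks gives a Jordan form
J =
  [-5,  1,  0,  0,  0]
  [ 0, -5,  1,  0,  0]
  [ 0,  0, -5,  0,  0]
  [ 0,  0,  0, -5,  0]
  [ 0,  0,  0,  0, -5]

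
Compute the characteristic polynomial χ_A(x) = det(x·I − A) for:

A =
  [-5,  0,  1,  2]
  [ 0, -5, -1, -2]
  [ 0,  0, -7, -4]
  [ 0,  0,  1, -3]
x^4 + 20*x^3 + 150*x^2 + 500*x + 625

Expanding det(x·I − A) (e.g. by cofactor expansion or by noting that A is similar to its Jordan form J, which has the same characteristic polynomial as A) gives
  χ_A(x) = x^4 + 20*x^3 + 150*x^2 + 500*x + 625
which factors as (x + 5)^4. The eigenvalues (with algebraic multiplicities) are λ = -5 with multiplicity 4.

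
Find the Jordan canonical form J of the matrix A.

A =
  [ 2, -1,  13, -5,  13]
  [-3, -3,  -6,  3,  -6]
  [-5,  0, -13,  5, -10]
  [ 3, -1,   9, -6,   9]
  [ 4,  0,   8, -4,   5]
J_2(-3) ⊕ J_2(-3) ⊕ J_1(-3)

The characteristic polynomial is
  det(x·I − A) = x^5 + 15*x^4 + 90*x^3 + 270*x^2 + 405*x + 243 = (x + 3)^5

Eigenvalues and multiplicities (the geometric multiplicity of λ is n − rank(A − λI), which equals the number of Jordan blocks for λ):
  λ = -3: algebraic multiplicity = 5, geometric multiplicity = 3

Determining the block sizes for each eigenvalue:
  λ = -3: with am = 5 and gm = 3, the partition is not yet determined (e.g. several partitions of 5 into 3 parts exist). Let N = A − (-3)·I. Computing rank(N^1) = 2, rank(N^2) = 0; the number of blocks of size ≥ j is rank(N^{j−1}) − rank(N^j), giving [3, 2]. So we have 2 block(s) of size 2, 1 block(s) of size 1 → block sizes [2, 2, 1]

Assembling the blocks gives a Jordan form
J =
  [-3,  1,  0,  0,  0]
  [ 0, -3,  0,  0,  0]
  [ 0,  0, -3,  1,  0]
  [ 0,  0,  0, -3,  0]
  [ 0,  0,  0,  0, -3]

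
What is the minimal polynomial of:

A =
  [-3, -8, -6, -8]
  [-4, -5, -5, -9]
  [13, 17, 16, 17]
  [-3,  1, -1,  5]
x^4 - 13*x^3 + 60*x^2 - 112*x + 64

The characteristic polynomial is χ_A(x) = (x - 4)^3*(x - 1), so the eigenvalues are known. The minimal polynomial is
  m_A(x) = Π_λ (x − λ)^{k_λ}
where k_λ is the size of the *largest* Jordan block for λ (equivalently, the smallest k with (A − λI)^k v = 0 for every generalised eigenvector v of λ).

  λ = 1: largest Jordan block has size 1, contributing (x − 1)
  λ = 4: largest Jordan block has size 3, contributing (x − 4)^3

So m_A(x) = (x - 4)^3*(x - 1) = x^4 - 13*x^3 + 60*x^2 - 112*x + 64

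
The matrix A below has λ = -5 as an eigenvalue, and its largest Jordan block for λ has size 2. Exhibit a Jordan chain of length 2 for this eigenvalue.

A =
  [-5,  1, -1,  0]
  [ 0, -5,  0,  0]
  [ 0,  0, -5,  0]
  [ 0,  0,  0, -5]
A Jordan chain for λ = -5 of length 2:
v_1 = (1, 0, 0, 0)ᵀ
v_2 = (0, 1, 0, 0)ᵀ

Let N = A − (-5)·I. We want v_2 with N^2 v_2 = 0 but N^1 v_2 ≠ 0; then v_{j-1} := N · v_j for j = 2, …, 2.

Pick v_2 = (0, 1, 0, 0)ᵀ.
Then v_1 = N · v_2 = (1, 0, 0, 0)ᵀ.

Sanity check: (A − (-5)·I) v_1 = (0, 0, 0, 0)ᵀ = 0. ✓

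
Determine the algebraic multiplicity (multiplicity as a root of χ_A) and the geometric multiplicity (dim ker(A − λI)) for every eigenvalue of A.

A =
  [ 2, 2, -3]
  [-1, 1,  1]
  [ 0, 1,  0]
λ = 1: alg = 3, geom = 1

Step 1 — factor the characteristic polynomial to read off the algebraic multiplicities:
  χ_A(x) = (x - 1)^3

Step 2 — compute geometric multiplicities via the rank-nullity identity g(λ) = n − rank(A − λI):
  rank(A − (1)·I) = 2, so dim ker(A − (1)·I) = n − 2 = 1

Summary:
  λ = 1: algebraic multiplicity = 3, geometric multiplicity = 1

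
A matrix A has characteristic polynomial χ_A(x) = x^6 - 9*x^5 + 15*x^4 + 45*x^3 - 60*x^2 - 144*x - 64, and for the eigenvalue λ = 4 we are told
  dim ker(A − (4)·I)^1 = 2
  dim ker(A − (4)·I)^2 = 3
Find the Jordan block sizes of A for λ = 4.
Block sizes for λ = 4: [2, 1]

From the dimensions of kernels of powers, the number of Jordan blocks of size at least j is d_j − d_{j−1} where d_j = dim ker(N^j) (with d_0 = 0). Computing the differences gives [2, 1].
The number of blocks of size exactly k is (#blocks of size ≥ k) − (#blocks of size ≥ k + 1), so the partition is: 1 block(s) of size 1, 1 block(s) of size 2.
In nonincreasing order the block sizes are [2, 1].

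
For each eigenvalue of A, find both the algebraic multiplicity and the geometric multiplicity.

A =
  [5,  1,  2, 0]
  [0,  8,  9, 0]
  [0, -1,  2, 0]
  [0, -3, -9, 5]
λ = 5: alg = 4, geom = 2

Step 1 — factor the characteristic polynomial to read off the algebraic multiplicities:
  χ_A(x) = (x - 5)^4

Step 2 — compute geometric multiplicities via the rank-nullity identity g(λ) = n − rank(A − λI):
  rank(A − (5)·I) = 2, so dim ker(A − (5)·I) = n − 2 = 2

Summary:
  λ = 5: algebraic multiplicity = 4, geometric multiplicity = 2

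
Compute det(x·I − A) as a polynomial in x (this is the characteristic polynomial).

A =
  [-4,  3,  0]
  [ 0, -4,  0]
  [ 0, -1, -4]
x^3 + 12*x^2 + 48*x + 64

Expanding det(x·I − A) (e.g. by cofactor expansion or by noting that A is similar to its Jordan form J, which has the same characteristic polynomial as A) gives
  χ_A(x) = x^3 + 12*x^2 + 48*x + 64
which factors as (x + 4)^3. The eigenvalues (with algebraic multiplicities) are λ = -4 with multiplicity 3.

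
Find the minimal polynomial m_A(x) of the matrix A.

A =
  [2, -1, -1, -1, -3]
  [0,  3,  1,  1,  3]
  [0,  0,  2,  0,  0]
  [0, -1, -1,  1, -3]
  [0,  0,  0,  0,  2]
x^2 - 4*x + 4

The characteristic polynomial is χ_A(x) = (x - 2)^5, so the eigenvalues are known. The minimal polynomial is
  m_A(x) = Π_λ (x − λ)^{k_λ}
where k_λ is the size of the *largest* Jordan block for λ (equivalently, the smallest k with (A − λI)^k v = 0 for every generalised eigenvector v of λ).

  λ = 2: largest Jordan block has size 2, contributing (x − 2)^2

So m_A(x) = (x - 2)^2 = x^2 - 4*x + 4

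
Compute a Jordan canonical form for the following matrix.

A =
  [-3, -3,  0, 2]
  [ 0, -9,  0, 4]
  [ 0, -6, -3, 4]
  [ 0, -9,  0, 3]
J_2(-3) ⊕ J_1(-3) ⊕ J_1(-3)

The characteristic polynomial is
  det(x·I − A) = x^4 + 12*x^3 + 54*x^2 + 108*x + 81 = (x + 3)^4

Eigenvalues and multiplicities (the geometric multiplicity of λ is n − rank(A − λI), which equals the number of Jordan blocks for λ):
  λ = -3: algebraic multiplicity = 4, geometric multiplicity = 3

Determining the block sizes for each eigenvalue:
  λ = -3: 3 blocks summing to 4 forces exactly one block of size 2 and the rest size 1 → block sizes [2, 1, 1]

Assembling the blocks gives a Jordan form
J =
  [-3,  1,  0,  0]
  [ 0, -3,  0,  0]
  [ 0,  0, -3,  0]
  [ 0,  0,  0, -3]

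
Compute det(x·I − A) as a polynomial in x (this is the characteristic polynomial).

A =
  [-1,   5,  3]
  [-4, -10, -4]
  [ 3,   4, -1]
x^3 + 12*x^2 + 48*x + 64

Expanding det(x·I − A) (e.g. by cofactor expansion or by noting that A is similar to its Jordan form J, which has the same characteristic polynomial as A) gives
  χ_A(x) = x^3 + 12*x^2 + 48*x + 64
which factors as (x + 4)^3. The eigenvalues (with algebraic multiplicities) are λ = -4 with multiplicity 3.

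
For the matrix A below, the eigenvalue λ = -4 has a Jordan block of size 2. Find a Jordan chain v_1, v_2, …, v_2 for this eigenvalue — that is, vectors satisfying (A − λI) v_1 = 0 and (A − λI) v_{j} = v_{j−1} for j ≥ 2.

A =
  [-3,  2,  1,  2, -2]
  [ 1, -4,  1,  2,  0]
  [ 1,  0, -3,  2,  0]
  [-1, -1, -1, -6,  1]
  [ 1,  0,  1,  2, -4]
A Jordan chain for λ = -4 of length 2:
v_1 = (1, 1, 1, -1, 1)ᵀ
v_2 = (1, 0, 0, 0, 0)ᵀ

Let N = A − (-4)·I. We want v_2 with N^2 v_2 = 0 but N^1 v_2 ≠ 0; then v_{j-1} := N · v_j for j = 2, …, 2.

Pick v_2 = (1, 0, 0, 0, 0)ᵀ.
Then v_1 = N · v_2 = (1, 1, 1, -1, 1)ᵀ.

Sanity check: (A − (-4)·I) v_1 = (0, 0, 0, 0, 0)ᵀ = 0. ✓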